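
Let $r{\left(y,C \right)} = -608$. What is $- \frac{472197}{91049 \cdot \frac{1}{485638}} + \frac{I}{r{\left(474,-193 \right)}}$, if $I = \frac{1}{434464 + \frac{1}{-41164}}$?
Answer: $- \frac{89053870395345452086157}{35358358433485080} \approx -2.5186 \cdot 10^{6}$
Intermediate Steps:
$I = \frac{41164}{17884276095}$ ($I = \frac{1}{434464 - \frac{1}{41164}} = \frac{1}{\frac{17884276095}{41164}} = \frac{41164}{17884276095} \approx 2.3017 \cdot 10^{-6}$)
$- \frac{472197}{91049 \cdot \frac{1}{485638}} + \frac{I}{r{\left(474,-193 \right)}} = - \frac{472197}{91049 \cdot \frac{1}{485638}} + \frac{41164}{17884276095 \left(-608\right)} = - \frac{472197}{91049 \cdot \frac{1}{485638}} + \frac{41164}{17884276095} \left(- \frac{1}{608}\right) = - \frac{472197}{\frac{91049}{485638}} - \frac{10291}{2718409966440} = \left(-472197\right) \frac{485638}{91049} - \frac{10291}{2718409966440} = - \frac{229316806686}{91049} - \frac{10291}{2718409966440} = - \frac{89053870395345452086157}{35358358433485080}$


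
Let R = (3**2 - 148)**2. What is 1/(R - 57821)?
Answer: -1/38500 ≈ -2.5974e-5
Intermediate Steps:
R = 19321 (R = (9 - 148)**2 = (-139)**2 = 19321)
1/(R - 57821) = 1/(19321 - 57821) = 1/(-38500) = -1/38500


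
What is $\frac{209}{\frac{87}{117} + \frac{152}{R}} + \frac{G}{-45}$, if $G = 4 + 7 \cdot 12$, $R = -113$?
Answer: $- \frac{3789193}{10845} \approx -349.4$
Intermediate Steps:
$G = 88$ ($G = 4 + 84 = 88$)
$\frac{209}{\frac{87}{117} + \frac{152}{R}} + \frac{G}{-45} = \frac{209}{\frac{87}{117} + \frac{152}{-113}} + \frac{88}{-45} = \frac{209}{87 \cdot \frac{1}{117} + 152 \left(- \frac{1}{113}\right)} + 88 \left(- \frac{1}{45}\right) = \frac{209}{\frac{29}{39} - \frac{152}{113}} - \frac{88}{45} = \frac{209}{- \frac{2651}{4407}} - \frac{88}{45} = 209 \left(- \frac{4407}{2651}\right) - \frac{88}{45} = - \frac{83733}{241} - \frac{88}{45} = - \frac{3789193}{10845}$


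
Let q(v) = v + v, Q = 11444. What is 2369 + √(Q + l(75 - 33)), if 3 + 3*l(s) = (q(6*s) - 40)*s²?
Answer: 2369 + 5*√11371 ≈ 2902.2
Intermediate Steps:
q(v) = 2*v
l(s) = -1 + s²*(-40 + 12*s)/3 (l(s) = -1 + ((2*(6*s) - 40)*s²)/3 = -1 + ((12*s - 40)*s²)/3 = -1 + ((-40 + 12*s)*s²)/3 = -1 + (s²*(-40 + 12*s))/3 = -1 + s²*(-40 + 12*s)/3)
2369 + √(Q + l(75 - 33)) = 2369 + √(11444 + (-1 + 4*(75 - 33)³ - 40*(75 - 33)²/3)) = 2369 + √(11444 + (-1 + 4*42³ - 40/3*42²)) = 2369 + √(11444 + (-1 + 4*74088 - 40/3*1764)) = 2369 + √(11444 + (-1 + 296352 - 23520)) = 2369 + √(11444 + 272831) = 2369 + √284275 = 2369 + 5*√11371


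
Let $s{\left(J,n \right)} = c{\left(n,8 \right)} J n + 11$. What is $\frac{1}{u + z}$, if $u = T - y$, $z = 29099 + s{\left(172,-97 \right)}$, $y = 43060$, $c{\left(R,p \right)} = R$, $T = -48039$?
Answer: $\frac{1}{1556359} \approx 6.4253 \cdot 10^{-7}$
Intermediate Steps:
$s{\left(J,n \right)} = 11 + J n^{2}$ ($s{\left(J,n \right)} = n J n + 11 = J n n + 11 = J n^{2} + 11 = 11 + J n^{2}$)
$z = 1647458$ ($z = 29099 + \left(11 + 172 \left(-97\right)^{2}\right) = 29099 + \left(11 + 172 \cdot 9409\right) = 29099 + \left(11 + 1618348\right) = 29099 + 1618359 = 1647458$)
$u = -91099$ ($u = -48039 - 43060 = -91099$)
$\frac{1}{u + z} = \frac{1}{-91099 + 1647458} = \frac{1}{1556359}$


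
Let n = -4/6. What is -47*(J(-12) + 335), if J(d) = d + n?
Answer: -45449/3 ≈ -15150.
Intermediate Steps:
n = -⅔ (n = -4*⅙ = -⅔ ≈ -0.66667)
J(d) = -⅔ + d (J(d) = d - ⅔ = -⅔ + d)
-47*(J(-12) + 335) = -47*((-⅔ - 12) + 335) = -47*(-38/3 + 335) = -47*967/3 = -45449/3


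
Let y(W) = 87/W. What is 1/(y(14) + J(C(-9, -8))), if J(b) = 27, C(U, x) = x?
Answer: 14/465 ≈ 0.030108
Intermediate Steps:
1/(y(14) + J(C(-9, -8))) = 1/(87/14 + 27) = 1/(465/14) = 14/465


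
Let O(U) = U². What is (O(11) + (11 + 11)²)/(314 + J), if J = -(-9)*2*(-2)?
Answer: 605/278 ≈ 2.1763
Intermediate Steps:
J = -36 (J = -3*(-6)*(-2) = 18*(-2) = -36)
(O(11) + (11 + 11)²)/(314 + J) = (11² + (11 + 11)²)/(314 - 36) = (121 + 22²)/278 = (121 + 484)*(1/278) = 605*(1/278) = 605/278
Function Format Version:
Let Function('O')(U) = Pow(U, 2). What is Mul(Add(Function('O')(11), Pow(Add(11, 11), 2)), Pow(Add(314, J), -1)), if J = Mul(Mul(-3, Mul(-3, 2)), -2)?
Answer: Rational(605, 278) ≈ 2.1763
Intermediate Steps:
J = -36 (J = Mul(Mul(-3, -6), -2) = Mul(18, -2) = -36)
Mul(Add(Function('O')(11), Pow(Add(11, 11), 2)), Pow(Add(314, J), -1)) = Mul(Add(Pow(11, 2), Pow(Add(11, 11), 2)), Pow(Add(314, -36), -1)) = Mul(Add(121, Pow(22, 2)), Pow(278, -1)) = Mul(Add(121, 484), Rational(1, 278)) = Mul(605, Rational(1, 278)) = Rational(605, 278)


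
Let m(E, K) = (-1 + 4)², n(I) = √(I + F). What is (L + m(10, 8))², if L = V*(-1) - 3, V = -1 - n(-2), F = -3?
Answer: (7 + I*√5)² ≈ 44.0 + 31.305*I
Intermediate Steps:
n(I) = √(-3 + I) (n(I) = √(I - 3) = √(-3 + I))
m(E, K) = 9 (m(E, K) = 3² = 9)
V = -1 - I*√5 (V = -1 - √(-3 - 2) = -1 - √(-5) = -1 - I*√5 ≈ -1.0 - 2.2361*I)
L = -2 + I*√5 (L = (-1 - I*√5)*(-1) - 3 = (1 + I*√5) - 3 = -2 + I*√5 ≈ -2.0 + 2.2361*I)
(L + m(10, 8))² = ((-2 + I*√5) + 9)² = (7 + I*√5)²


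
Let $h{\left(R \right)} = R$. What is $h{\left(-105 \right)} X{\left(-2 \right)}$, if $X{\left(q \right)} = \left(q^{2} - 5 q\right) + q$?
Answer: $-1260$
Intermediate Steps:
$X{\left(q \right)} = q^{2} - 4 q$
$h{\left(-105 \right)} X{\left(-2 \right)} = - 105 \left(- 2 \left(-4 - 2\right)\right) = - 105 \left(\left(-2\right) \left(-6\right)\right) = \left(-105\right) 12 = -1260$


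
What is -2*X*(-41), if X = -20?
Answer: -1640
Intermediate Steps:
-2*X*(-41) = -2*(-20)*(-41) = 40*(-41) = -1640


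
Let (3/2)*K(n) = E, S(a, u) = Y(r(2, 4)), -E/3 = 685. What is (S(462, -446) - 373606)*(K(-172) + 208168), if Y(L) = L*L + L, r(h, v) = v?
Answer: -77256837628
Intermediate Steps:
E = -2055 (E = -3*685 = -2055)
Y(L) = L + L² (Y(L) = L² + L = L + L²)
S(a, u) = 20 (S(a, u) = 4*(1 + 4) = 4*5 = 20)
K(n) = -1370 (K(n) = (⅔)*(-2055) = -1370)
(S(462, -446) - 373606)*(K(-172) + 208168) = (20 - 373606)*(-1370 + 208168) = -373586*206798 = -77256837628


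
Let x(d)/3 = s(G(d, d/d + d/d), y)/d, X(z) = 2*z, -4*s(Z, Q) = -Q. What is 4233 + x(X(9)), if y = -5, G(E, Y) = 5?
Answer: 101587/24 ≈ 4232.8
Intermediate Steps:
s(Z, Q) = Q/4 (s(Z, Q) = -(-1)*Q/4 = Q/4)
x(d) = -15/(4*d) (x(d) = 3*(((¼)*(-5))/d) = 3*(-5/(4*d)) = -15/(4*d))
4233 + x(X(9)) = 4233 - 15/(4*(2*9)) = 4233 - 15/4/18 = 4233 - 15/4*1/18 = 4233 - 5/24 = 101587/24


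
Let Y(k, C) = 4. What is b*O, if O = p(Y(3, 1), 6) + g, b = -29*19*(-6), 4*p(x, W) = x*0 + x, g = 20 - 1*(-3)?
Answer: 79344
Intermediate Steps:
g = 23 (g = 20 + 3 = 23)
p(x, W) = x/4 (p(x, W) = (x*0 + x)/4 = (0 + x)/4 = x/4)
b = 3306 (b = -551*(-6) = 3306)
O = 24 (O = (¼)*4 + 23 = 1 + 23 = 24)
b*O = 3306*24 = 79344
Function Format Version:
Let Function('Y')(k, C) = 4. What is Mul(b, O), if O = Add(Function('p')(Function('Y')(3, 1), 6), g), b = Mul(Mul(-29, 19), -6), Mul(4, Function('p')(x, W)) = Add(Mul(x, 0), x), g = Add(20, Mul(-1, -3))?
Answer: 79344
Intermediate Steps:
g = 23 (g = Add(20, 3) = 23)
Function('p')(x, W) = Mul(Rational(1, 4), x) (Function('p')(x, W) = Mul(Rational(1, 4), Add(Mul(x, 0), x)) = Mul(Rational(1, 4), Add(0, x)) = Mul(Rational(1, 4), x))
b = 3306 (b = Mul(-551, -6) = 3306)
O = 24 (O = Add(Mul(Rational(1, 4), 4), 23) = Add(1, 23) = 24)
Mul(b, O) = Mul(3306, 24) = 79344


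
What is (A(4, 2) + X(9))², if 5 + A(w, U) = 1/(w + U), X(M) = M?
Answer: 625/36 ≈ 17.361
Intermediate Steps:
A(w, U) = -5 + 1/(U + w) (A(w, U) = -5 + 1/(w + U) = -5 + 1/(U + w))
(A(4, 2) + X(9))² = ((1 - 5*2 - 5*4)/(2 + 4) + 9)² = ((1 - 10 - 20)/6 + 9)² = ((⅙)*(-29) + 9)² = (-29/6 + 9)² = (25/6)² = 625/36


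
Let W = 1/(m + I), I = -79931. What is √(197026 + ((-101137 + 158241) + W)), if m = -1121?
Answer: √417372102051617/40526 ≈ 504.11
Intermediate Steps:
W = -1/81052 (W = 1/(-1121 - 79931) = 1/(-81052) = -1/81052 ≈ -1.2338e-5)
√(197026 + ((-101137 + 158241) + W)) = √(197026 + ((-101137 + 158241) - 1/81052)) = √(197026 + (57104 - 1/81052)) = √(197026 + 4628393407/81052) = √(20597744759/81052) = √417372102051617/40526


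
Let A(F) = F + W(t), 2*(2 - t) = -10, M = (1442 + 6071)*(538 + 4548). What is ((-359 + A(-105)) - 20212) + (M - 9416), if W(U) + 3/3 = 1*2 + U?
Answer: 38181034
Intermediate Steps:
M = 38211118 (M = 7513*5086 = 38211118)
t = 7 (t = 2 - ½*(-10) = 2 + 5 = 7)
W(U) = 1 + U (W(U) = -1 + (1*2 + U) = -1 + (2 + U) = 1 + U)
A(F) = 8 + F (A(F) = F + (1 + 7) = F + 8 = 8 + F)
((-359 + A(-105)) - 20212) + (M - 9416) = ((-359 + (8 - 105)) - 20212) + (38211118 - 9416) = ((-359 - 97) - 20212) + 38201702 = (-456 - 20212) + 38201702 = -20668 + 38201702 = 38181034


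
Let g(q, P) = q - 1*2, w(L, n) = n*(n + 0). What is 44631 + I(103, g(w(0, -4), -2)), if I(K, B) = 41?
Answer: 44672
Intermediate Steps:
w(L, n) = n² (w(L, n) = n*n = n²)
g(q, P) = -2 + q (g(q, P) = q - 2 = -2 + q)
44631 + I(103, g(w(0, -4), -2)) = 44631 + 41 = 44672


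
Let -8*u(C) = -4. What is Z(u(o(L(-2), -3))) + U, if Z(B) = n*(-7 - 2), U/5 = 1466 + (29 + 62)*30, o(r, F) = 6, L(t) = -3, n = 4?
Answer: 20944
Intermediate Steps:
u(C) = ½ (u(C) = -⅛*(-4) = ½)
U = 20980 (U = 5*(1466 + (29 + 62)*30) = 5*(1466 + 91*30) = 5*(1466 + 2730) = 5*4196 = 20980)
Z(B) = -36 (Z(B) = 4*(-7 - 2) = 4*(-9) = -36)
Z(u(o(L(-2), -3))) + U = -36 + 20980 = 20944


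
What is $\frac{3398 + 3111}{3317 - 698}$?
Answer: $\frac{6509}{2619} \approx 2.4853$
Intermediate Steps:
$\frac{3398 + 3111}{3317 - 698} = \frac{6509}{2619}$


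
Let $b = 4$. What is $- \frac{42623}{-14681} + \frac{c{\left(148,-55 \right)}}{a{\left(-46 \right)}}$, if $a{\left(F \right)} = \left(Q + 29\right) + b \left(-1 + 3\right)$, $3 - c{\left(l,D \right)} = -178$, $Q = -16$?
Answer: $\frac{3552344}{308301} \approx 11.522$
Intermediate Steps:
$c{\left(l,D \right)} = 181$ ($c{\left(l,D \right)} = 3 - -178 = 3 + 178 = 181$)
$a{\left(F \right)} = 21$ ($a{\left(F \right)} = \left(-16 + 29\right) + 4 \left(-1 + 3\right) = 13 + 4 \cdot 2 = 13 + 8 = 21$)
$- \frac{42623}{-14681} + \frac{c{\left(148,-55 \right)}}{a{\left(-46 \right)}} = - \frac{42623}{-14681} + \frac{181}{21} = \left(-42623\right) \left(- \frac{1}{14681}\right) + 181 \cdot \frac{1}{21} = \frac{42623}{14681} + \frac{181}{21} = \frac{3552344}{308301}$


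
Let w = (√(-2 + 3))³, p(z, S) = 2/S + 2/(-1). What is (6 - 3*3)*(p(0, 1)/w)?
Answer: 0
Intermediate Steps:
p(z, S) = -2 + 2/S (p(z, S) = 2/S + 2*(-1) = 2/S - 2 = -2 + 2/S)
w = 1 (w = (√1)³ = 1³ = 1)
(6 - 3*3)*(p(0, 1)/w) = (6 - 3*3)*((-2 + 2/1)/1) = (6 - 9)*((-2 + 2*1)*1) = -3*(-2 + 2) = -0 = -3*0 = 0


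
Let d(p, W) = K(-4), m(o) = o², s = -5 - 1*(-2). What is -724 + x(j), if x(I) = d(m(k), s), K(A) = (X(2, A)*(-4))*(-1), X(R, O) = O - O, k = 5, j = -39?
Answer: -724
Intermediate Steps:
s = -3 (s = -5 + 2 = -3)
X(R, O) = 0
K(A) = 0 (K(A) = (0*(-4))*(-1) = 0*(-1) = 0)
d(p, W) = 0
x(I) = 0
-724 + x(j) = -724 + 0 = -724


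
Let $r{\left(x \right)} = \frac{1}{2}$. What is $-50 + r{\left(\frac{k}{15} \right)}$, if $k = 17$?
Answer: $- \frac{99}{2} \approx -49.5$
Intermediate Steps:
$r{\left(x \right)} = \frac{1}{2}$
$-50 + r{\left(\frac{k}{15} \right)} = -50 + \frac{1}{2} = - \frac{99}{2}$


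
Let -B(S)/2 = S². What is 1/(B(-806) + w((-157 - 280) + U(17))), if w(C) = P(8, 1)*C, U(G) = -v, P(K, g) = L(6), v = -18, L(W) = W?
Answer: -1/1301786 ≈ -7.6818e-7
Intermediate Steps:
P(K, g) = 6
U(G) = 18 (U(G) = -1*(-18) = 18)
w(C) = 6*C
B(S) = -2*S²
1/(B(-806) + w((-157 - 280) + U(17))) = 1/(-2*(-806)² + 6*((-157 - 280) + 18)) = 1/(-2*649636 + 6*(-437 + 18)) = 1/(-1299272 + 6*(-419)) = 1/(-1299272 - 2514) = 1/(-1301786) = -1/1301786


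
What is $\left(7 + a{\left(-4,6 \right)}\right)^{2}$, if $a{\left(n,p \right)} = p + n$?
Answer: $81$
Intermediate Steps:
$a{\left(n,p \right)} = n + p$
$\left(7 + a{\left(-4,6 \right)}\right)^{2} = \left(7 + \left(-4 + 6\right)\right)^{2} = \left(7 + 2\right)^{2} = 9^{2} = 81$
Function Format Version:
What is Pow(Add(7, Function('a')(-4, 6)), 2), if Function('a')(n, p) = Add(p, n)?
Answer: 81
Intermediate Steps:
Function('a')(n, p) = Add(n, p)
Pow(Add(7, Function('a')(-4, 6)), 2) = Pow(Add(7, Add(-4, 6)), 2) = Pow(Add(7, 2), 2) = Pow(9, 2) = 81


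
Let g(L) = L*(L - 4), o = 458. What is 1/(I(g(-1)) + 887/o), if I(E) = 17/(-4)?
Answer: -916/2119 ≈ -0.43228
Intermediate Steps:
g(L) = L*(-4 + L)
I(E) = -17/4 (I(E) = 17*(-¼) = -17/4)
1/(I(g(-1)) + 887/o) = 1/(-17/4 + 887/458) = 1/(-2119/916) = -916/2119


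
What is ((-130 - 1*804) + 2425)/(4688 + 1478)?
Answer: 1491/6166 ≈ 0.24181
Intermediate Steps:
((-130 - 1*804) + 2425)/(4688 + 1478) = ((-130 - 804) + 2425)/6166 = (-934 + 2425)*(1/6166) = 1491*(1/6166) = 1491/6166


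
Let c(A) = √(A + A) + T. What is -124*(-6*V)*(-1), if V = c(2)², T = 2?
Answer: -11904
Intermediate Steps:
c(A) = 2 + √2*√A (c(A) = √(A + A) + 2 = √(2*A) + 2 = √2*√A + 2 = 2 + √2*√A)
V = 16 (V = (2 + √2*√2)² = (2 + 2)² = 4² = 16)
-124*(-6*V)*(-1) = -124*(-6*16)*(-1) = -(-11904)*(-1) = -124*96 = -11904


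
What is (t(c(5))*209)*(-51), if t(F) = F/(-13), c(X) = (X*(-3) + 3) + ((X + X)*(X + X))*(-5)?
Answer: -5457408/13 ≈ -4.1980e+5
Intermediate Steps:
c(X) = 3 - 20*X² - 3*X (c(X) = (-3*X + 3) + ((2*X)*(2*X))*(-5) = (3 - 3*X) + (4*X²)*(-5) = (3 - 3*X) - 20*X² = 3 - 20*X² - 3*X)
t(F) = -F/13 (t(F) = F*(-1/13) = -F/13)
(t(c(5))*209)*(-51) = (-(3 - 20*5² - 3*5)/13*209)*(-51) = (-(3 - 20*25 - 15)/13*209)*(-51) = (-(3 - 500 - 15)/13*209)*(-51) = (-1/13*(-512)*209)*(-51) = ((512/13)*209)*(-51) = (107008/13)*(-51) = -5457408/13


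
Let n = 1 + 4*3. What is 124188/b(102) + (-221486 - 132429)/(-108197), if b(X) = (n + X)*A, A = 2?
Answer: 6759084743/12442655 ≈ 543.22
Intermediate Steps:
n = 13 (n = 1 + 12 = 13)
b(X) = 26 + 2*X (b(X) = (13 + X)*2 = 26 + 2*X)
124188/b(102) + (-221486 - 132429)/(-108197) = 124188/(26 + 2*102) + (-221486 - 132429)/(-108197) = 124188/(26 + 204) - 353915*(-1/108197) = 124188/230 + 353915/108197 = 124188*(1/230) + 353915/108197 = 62094/115 + 353915/108197 = 6759084743/12442655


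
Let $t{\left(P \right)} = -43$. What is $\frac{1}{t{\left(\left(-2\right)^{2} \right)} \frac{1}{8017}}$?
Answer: $- \frac{8017}{43} \approx -186.44$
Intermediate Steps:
$\frac{1}{t{\left(\left(-2\right)^{2} \right)} \frac{1}{8017}} = \frac{1}{\left(-43\right) \frac{1}{8017}} = \frac{1}{- \frac{43}{8017}} = - \frac{8017}{43}$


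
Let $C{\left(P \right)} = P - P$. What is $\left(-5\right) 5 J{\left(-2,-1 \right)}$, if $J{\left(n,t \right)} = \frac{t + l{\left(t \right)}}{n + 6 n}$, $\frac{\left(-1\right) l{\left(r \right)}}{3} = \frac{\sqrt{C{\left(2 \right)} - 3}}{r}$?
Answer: $- \frac{25}{14} + \frac{75 i \sqrt{3}}{14} \approx -1.7857 + 9.2788 i$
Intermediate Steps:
$C{\left(P \right)} = 0$
$l{\left(r \right)} = - \frac{3 i \sqrt{3}}{r}$ ($l{\left(r \right)} = - 3 \frac{\sqrt{0 - 3}}{r} = - 3 \frac{\sqrt{-3}}{r} = - 3 \frac{i \sqrt{3}}{r} = - \frac{3 i \sqrt{3}}{r}$)
$J{\left(n,t \right)} = \frac{t - \frac{3 i \sqrt{3}}{t}}{7 n}$ ($J{\left(n,t \right)} = \frac{t - \frac{3 i \sqrt{3}}{t}}{n + 6 n} = \frac{t - \frac{3 i \sqrt{3}}{t}}{7 n}$)
$\left(-5\right) 5 J{\left(-2,-1 \right)} = \left(-5\right) 5 \frac{\left(-1\right)^{2} - 3 i \sqrt{3}}{7 \left(-2\right) \left(-1\right)} = - 25 \cdot \frac{1}{7} \left(- \frac{1}{2}\right) \left(-1\right) \left(1 - 3 i \sqrt{3}\right) = - 25 \left(\frac{1}{14} - \frac{3 i \sqrt{3}}{14}\right) = - \frac{25}{14} + \frac{75 i \sqrt{3}}{14}$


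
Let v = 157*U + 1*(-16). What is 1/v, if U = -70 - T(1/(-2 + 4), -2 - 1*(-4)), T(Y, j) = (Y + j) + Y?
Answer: -1/11477 ≈ -8.7131e-5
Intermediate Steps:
T(Y, j) = j + 2*Y
U = -73 (U = -70 - ((-2 - 1*(-4)) + 2/(-2 + 4)) = -70 - ((-2 + 4) + 2/2) = -70 - (2 + 2*(½)) = -70 - (2 + 1) = -70 - 1*3 = -70 - 3 = -73)
v = -11477 (v = 157*(-73) + 1*(-16) = -11461 - 16 = -11477)
1/v = 1/(-11477) = -1/11477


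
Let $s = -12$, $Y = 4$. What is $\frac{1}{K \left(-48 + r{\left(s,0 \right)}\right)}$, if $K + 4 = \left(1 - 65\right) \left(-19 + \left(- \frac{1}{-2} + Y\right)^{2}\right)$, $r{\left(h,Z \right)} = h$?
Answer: $\frac{1}{5040} \approx 0.00019841$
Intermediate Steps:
$K = -84$ ($K = -4 + \left(1 - 65\right) \left(-19 + \left(- \frac{1}{-2} + 4\right)^{2}\right) = -4 - 64 \left(-19 + \left(\left(-1\right) \left(- \frac{1}{2}\right) + 4\right)^{2}\right) = -4 - 64 \left(-19 + \left(\frac{1}{2} + 4\right)^{2}\right) = -4 - 64 \left(-19 + \left(\frac{9}{2}\right)^{2}\right) = -4 - 64 \left(-19 + \frac{81}{4}\right) = -4 - 80 = -84$)
$\frac{1}{K \left(-48 + r{\left(s,0 \right)}\right)} = \frac{1}{\left(-84\right) \left(-48 - 12\right)} = \frac{1}{\left(-84\right) \left(-60\right)} = \frac{1}{5040}$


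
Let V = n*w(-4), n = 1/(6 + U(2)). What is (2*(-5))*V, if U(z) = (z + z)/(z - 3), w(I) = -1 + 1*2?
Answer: -5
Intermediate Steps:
w(I) = 1 (w(I) = -1 + 2 = 1)
U(z) = 2*z/(-3 + z) (U(z) = (2*z)/(-3 + z) = 2*z/(-3 + z))
n = ½ (n = 1/(6 + 2*2/(-3 + 2)) = 1/(6 + 2*2/(-1)) = 1/(6 + 2*2*(-1)) = 1/(6 - 4) = 1/2 = ½ ≈ 0.50000)
V = ½ (V = (½)*1 = ½ ≈ 0.50000)
(2*(-5))*V = (2*(-5))*(½) = -10*½ = -5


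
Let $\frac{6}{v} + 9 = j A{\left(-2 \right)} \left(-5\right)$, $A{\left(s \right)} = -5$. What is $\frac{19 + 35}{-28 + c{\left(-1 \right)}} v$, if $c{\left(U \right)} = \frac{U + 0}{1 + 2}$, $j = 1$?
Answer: $- \frac{243}{340} \approx -0.71471$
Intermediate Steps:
$v = \frac{3}{8}$ ($v = \frac{6}{-9 + 1 \left(-5\right) \left(-5\right)} = \frac{6}{-9 - -25} = \frac{6}{-9 + 25} = \frac{6}{16} = 6 \cdot \frac{1}{16} = \frac{3}{8} \approx 0.375$)
$c{\left(U \right)} = \frac{U}{3}$
$\frac{19 + 35}{-28 + c{\left(-1 \right)}} v = \frac{19 + 35}{-28 + \frac{1}{3} \left(-1\right)} \frac{3}{8} = \frac{54}{-28 - \frac{1}{3}} \cdot \frac{3}{8} = \frac{54}{- \frac{85}{3}} \cdot \frac{3}{8} = 54 \left(- \frac{3}{85}\right) \frac{3}{8} = \left(- \frac{162}{85}\right) \frac{3}{8} = - \frac{243}{340}$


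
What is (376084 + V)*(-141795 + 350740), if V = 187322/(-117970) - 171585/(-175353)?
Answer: 54185072866394134456/689546447 ≈ 7.8581e+10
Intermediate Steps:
V = -2100932036/3447732235 (V = 187322*(-1/117970) - 171585*(-1/175353) = -93661/58985 + 57195/58451 = -2100932036/3447732235 ≈ -0.60937)
(376084 + V)*(-141795 + 350740) = (376084 - 2100932036/3447732235)*(-141795 + 350740) = (1296634828935704/3447732235)*208945 = 54185072866394134456/689546447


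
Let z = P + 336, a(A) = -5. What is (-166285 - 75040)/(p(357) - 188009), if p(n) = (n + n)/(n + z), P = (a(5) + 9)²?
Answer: 171099425/133297667 ≈ 1.2836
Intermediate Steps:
P = 16 (P = (-5 + 9)² = 4² = 16)
z = 352 (z = 16 + 336 = 352)
p(n) = 2*n/(352 + n) (p(n) = (n + n)/(n + 352) = (2*n)/(352 + n) = 2*n/(352 + n))
(-166285 - 75040)/(p(357) - 188009) = (-166285 - 75040)/(2*357/(352 + 357) - 188009) = -241325/(2*357/709 - 188009) = -241325/(2*357*(1/709) - 188009) = -241325/(714/709 - 188009) = -241325/(-133297667/709) = -241325*(-709/133297667) = 171099425/133297667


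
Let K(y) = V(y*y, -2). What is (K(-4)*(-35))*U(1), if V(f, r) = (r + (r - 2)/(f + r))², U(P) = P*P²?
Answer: -1280/7 ≈ -182.86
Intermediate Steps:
U(P) = P³
V(f, r) = (r + (-2 + r)/(f + r))²
K(y) = 4*y⁴/(-2 + y²)² (K(y) = (-2 - 2 + (-2)² + (y*y)*(-2))²/(y*y - 2)² = (-2 - 2 + 4 + y²*(-2))²/(y² - 2)² = (-2 - 2 + 4 - 2*y²)²/(-2 + y²)² = (-2*y²)²/(-2 + y²)² = (4*y⁴)/(-2 + y²)² = 4*y⁴/(-2 + y²)²)
(K(-4)*(-35))*U(1) = ((4*(-4)⁴/(-2 + (-4)²)²)*(-35))*1³ = ((4*256/(-2 + 16)²)*(-35))*1 = ((4*256/14²)*(-35))*1 = ((4*256*(1/196))*(-35))*1 = ((256/49)*(-35))*1 = -1280/7*1 = -1280/7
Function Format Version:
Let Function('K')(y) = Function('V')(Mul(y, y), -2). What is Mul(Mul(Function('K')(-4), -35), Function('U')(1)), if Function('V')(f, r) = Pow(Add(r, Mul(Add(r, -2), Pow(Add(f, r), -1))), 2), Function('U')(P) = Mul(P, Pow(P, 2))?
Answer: Rational(-1280, 7) ≈ -182.86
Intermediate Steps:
Function('U')(P) = Pow(P, 3)
Function('V')(f, r) = Pow(Add(r, Mul(Pow(Add(f, r), -1), Add(-2, r))), 2) (Function('V')(f, r) = Pow(Add(r, Mul(Add(-2, r), Pow(Add(f, r), -1))), 2) = Pow(Add(r, Mul(Pow(Add(f, r), -1), Add(-2, r))), 2))
Function('K')(y) = Mul(4, Pow(y, 4), Pow(Add(-2, Pow(y, 2)), -2)) (Function('K')(y) = Mul(Pow(Add(Mul(y, y), -2), -2), Pow(Add(-2, -2, Pow(-2, 2), Mul(Mul(y, y), -2)), 2)) = Mul(Pow(Add(Pow(y, 2), -2), -2), Pow(Add(-2, -2, 4, Mul(Pow(y, 2), -2)), 2)) = Mul(Pow(Add(-2, Pow(y, 2)), -2), Pow(Add(-2, -2, 4, Mul(-2, Pow(y, 2))), 2)) = Mul(Pow(Add(-2, Pow(y, 2)), -2), Pow(Mul(-2, Pow(y, 2)), 2)) = Mul(Pow(Add(-2, Pow(y, 2)), -2), Mul(4, Pow(y, 4))) = Mul(4, Pow(y, 4), Pow(Add(-2, Pow(y, 2)), -2)))
Mul(Mul(Function('K')(-4), -35), Function('U')(1)) = Mul(Mul(Mul(4, Pow(-4, 4), Pow(Add(-2, Pow(-4, 2)), -2)), -35), Pow(1, 3)) = Mul(Mul(Mul(4, 256, Pow(Add(-2, 16), -2)), -35), 1) = Mul(Mul(Mul(4, 256, Pow(14, -2)), -35), 1) = Mul(Mul(Mul(4, 256, Rational(1, 196)), -35), 1) = Mul(Mul(Rational(256, 49), -35), 1) = Mul(Rational(-1280, 7), 1) = Rational(-1280, 7)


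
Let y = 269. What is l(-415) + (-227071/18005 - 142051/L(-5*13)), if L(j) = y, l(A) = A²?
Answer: 63963567867/372565 ≈ 1.7168e+5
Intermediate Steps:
L(j) = 269
l(-415) + (-227071/18005 - 142051/L(-5*13)) = (-415)² + (-227071/18005 - 142051/269) = 172225 + (-227071*1/18005 - 142051*1/269) = 172225 + (-17467/1385 - 142051/269) = 172225 - 201439258/372565 = 63963567867/372565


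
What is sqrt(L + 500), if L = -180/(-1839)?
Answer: 8*sqrt(2936270)/613 ≈ 22.363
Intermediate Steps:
L = 60/613 (L = -180*(-1/1839) = 60/613 ≈ 0.097879)
sqrt(L + 500) = sqrt(60/613 + 500) = sqrt(306560/613) = 8*sqrt(2936270)/613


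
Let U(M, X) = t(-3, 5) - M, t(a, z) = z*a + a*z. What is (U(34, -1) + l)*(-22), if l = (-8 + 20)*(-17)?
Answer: 5896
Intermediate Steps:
t(a, z) = 2*a*z (t(a, z) = a*z + a*z = 2*a*z)
U(M, X) = -30 - M (U(M, X) = 2*(-3)*5 - M = -30 - M)
l = -204 (l = 12*(-17) = -204)
(U(34, -1) + l)*(-22) = ((-30 - 1*34) - 204)*(-22) = ((-30 - 34) - 204)*(-22) = (-64 - 204)*(-22) = -268*(-22) = 5896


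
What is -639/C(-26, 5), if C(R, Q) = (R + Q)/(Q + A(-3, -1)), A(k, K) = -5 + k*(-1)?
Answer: 639/7 ≈ 91.286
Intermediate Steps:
A(k, K) = -5 - k
C(R, Q) = (Q + R)/(-2 + Q) (C(R, Q) = (R + Q)/(Q + (-5 - 1*(-3))) = (Q + R)/(Q + (-5 + 3)) = (Q + R)/(Q - 2) = (Q + R)/(-2 + Q))
-639/C(-26, 5) = -639*(-2 + 5)/(5 - 26) = -639/(-21/3) = -639/((⅓)*(-21)) = -639/(-7) = -639*(-⅐) = 639/7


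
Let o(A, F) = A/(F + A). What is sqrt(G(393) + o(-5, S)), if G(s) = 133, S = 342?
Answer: 4*sqrt(943937)/337 ≈ 11.532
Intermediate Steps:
o(A, F) = A/(A + F)
sqrt(G(393) + o(-5, S)) = sqrt(133 - 5/(-5 + 342)) = sqrt(133 - 5/337) = sqrt(44816/337) = 4*sqrt(943937)/337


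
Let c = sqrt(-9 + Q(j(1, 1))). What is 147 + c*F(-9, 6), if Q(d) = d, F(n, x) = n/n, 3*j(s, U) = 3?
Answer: 147 + 2*I*sqrt(2) ≈ 147.0 + 2.8284*I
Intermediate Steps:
j(s, U) = 1 (j(s, U) = (1/3)*3 = 1)
F(n, x) = 1
c = 2*I*sqrt(2) (c = sqrt(-9 + 1) = sqrt(-8) = 2*I*sqrt(2) ≈ 2.8284*I)
147 + c*F(-9, 6) = 147 + (2*I*sqrt(2))*1 = 147 + 2*I*sqrt(2)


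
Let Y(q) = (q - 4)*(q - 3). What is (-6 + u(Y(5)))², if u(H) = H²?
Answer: 4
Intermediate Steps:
Y(q) = (-4 + q)*(-3 + q)
(-6 + u(Y(5)))² = (-6 + (12 + 5² - 7*5)²)² = (-6 + (12 + 25 - 35)²)² = (-6 + 2²)² = (-6 + 4)² = (-2)² = 4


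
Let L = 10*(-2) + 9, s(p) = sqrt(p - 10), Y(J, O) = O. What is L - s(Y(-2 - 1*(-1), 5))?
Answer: -11 - I*sqrt(5) ≈ -11.0 - 2.2361*I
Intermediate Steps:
s(p) = sqrt(-10 + p)
L = -11 (L = -20 + 9 = -11)
L - s(Y(-2 - 1*(-1), 5)) = -11 - sqrt(-10 + 5) = -11 - sqrt(-5) = -11 - I*sqrt(5)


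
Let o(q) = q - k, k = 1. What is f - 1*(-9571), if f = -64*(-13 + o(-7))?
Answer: 10915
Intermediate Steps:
o(q) = -1 + q (o(q) = q - 1*1 = q - 1 = -1 + q)
f = 1344 (f = -64*(-13 + (-1 - 7)) = -64*(-13 - 8) = -64*(-21) = 1344)
f - 1*(-9571) = 1344 - 1*(-9571) = 1344 + 9571 = 10915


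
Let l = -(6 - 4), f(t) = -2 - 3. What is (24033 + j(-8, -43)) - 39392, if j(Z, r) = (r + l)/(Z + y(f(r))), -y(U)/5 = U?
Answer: -261148/17 ≈ -15362.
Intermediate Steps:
f(t) = -5
y(U) = -5*U
l = -2 (l = -1*2 = -2)
j(Z, r) = (-2 + r)/(25 + Z) (j(Z, r) = (r - 2)/(Z - 5*(-5)) = (-2 + r)/(Z + 25) = (-2 + r)/(25 + Z))
(24033 + j(-8, -43)) - 39392 = (24033 + (-2 - 43)/(25 - 8)) - 39392 = (24033 - 45/17) - 39392 = 408516/17 - 39392 = -261148/17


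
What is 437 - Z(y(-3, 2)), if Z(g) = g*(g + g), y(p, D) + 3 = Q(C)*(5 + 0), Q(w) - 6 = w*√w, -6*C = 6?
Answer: -971 + 540*I ≈ -971.0 + 540.0*I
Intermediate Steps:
C = -1 (C = -⅙*6 = -1)
Q(w) = 6 + w^(3/2) (Q(w) = 6 + w*√w = 6 + w^(3/2))
y(p, D) = 27 - 5*I (y(p, D) = -3 + (6 + (-1)^(3/2))*(5 + 0) = -3 + (6 - I)*5 = -3 + (30 - 5*I) = 27 - 5*I)
Z(g) = 2*g² (Z(g) = g*(2*g) = 2*g²)
437 - Z(y(-3, 2)) = 437 - 2*(27 - 5*I)²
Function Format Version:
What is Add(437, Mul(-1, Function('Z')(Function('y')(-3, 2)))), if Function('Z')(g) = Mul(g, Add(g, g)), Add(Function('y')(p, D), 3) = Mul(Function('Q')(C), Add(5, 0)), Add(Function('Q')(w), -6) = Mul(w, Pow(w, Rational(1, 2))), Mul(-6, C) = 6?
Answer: Add(-971, Mul(540, I)) ≈ Add(-971.00, Mul(540.00, I))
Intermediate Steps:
C = -1 (C = Mul(Rational(-1, 6), 6) = -1)
Function('Q')(w) = Add(6, Pow(w, Rational(3, 2))) (Function('Q')(w) = Add(6, Mul(w, Pow(w, Rational(1, 2)))) = Add(6, Pow(w, Rational(3, 2))))
Function('y')(p, D) = Add(27, Mul(-5, I)) (Function('y')(p, D) = Add(-3, Mul(Add(6, Pow(-1, Rational(3, 2))), Add(5, 0))) = Add(-3, Mul(Add(6, Mul(-1, I)), 5)) = Add(-3, Add(30, Mul(-5, I))) = Add(27, Mul(-5, I)))
Function('Z')(g) = Mul(2, Pow(g, 2)) (Function('Z')(g) = Mul(g, Mul(2, g)) = Mul(2, Pow(g, 2)))
Add(437, Mul(-1, Function('Z')(Function('y')(-3, 2)))) = Add(437, Mul(-1, Mul(2, Pow(Add(27, Mul(-5, I)), 2)))) = Add(437, Mul(-2, Pow(Add(27, Mul(-5, I)), 2)))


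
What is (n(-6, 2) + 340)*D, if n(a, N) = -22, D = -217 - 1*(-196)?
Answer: -6678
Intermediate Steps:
D = -21 (D = -217 + 196 = -21)
(n(-6, 2) + 340)*D = (-22 + 340)*(-21) = 318*(-21) = -6678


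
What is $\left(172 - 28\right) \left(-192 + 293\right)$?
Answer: $14544$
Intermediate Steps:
$\left(172 - 28\right) \left(-192 + 293\right) = \left(172 - 28\right) 101 = 144 \cdot 101 = 14544$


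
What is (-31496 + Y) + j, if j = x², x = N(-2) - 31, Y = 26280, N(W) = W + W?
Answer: -3991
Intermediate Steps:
N(W) = 2*W
x = -35 (x = 2*(-2) - 31 = -4 - 31 = -35)
j = 1225 (j = (-35)² = 1225)
(-31496 + Y) + j = (-31496 + 26280) + 1225 = -5216 + 1225 = -3991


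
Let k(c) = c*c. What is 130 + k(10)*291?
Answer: 29230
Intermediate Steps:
k(c) = c**2
130 + k(10)*291 = 130 + 10**2*291 = 130 + 100*291 = 130 + 29100 = 29230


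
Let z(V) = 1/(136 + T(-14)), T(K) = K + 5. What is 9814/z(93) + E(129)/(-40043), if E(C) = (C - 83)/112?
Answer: 121516869487/97496 ≈ 1.2464e+6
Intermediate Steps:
T(K) = 5 + K
z(V) = 1/127 (z(V) = 1/(136 + (5 - 14)) = 1/(136 - 9) = 1/127)
E(C) = -83/112 + C/112 (E(C) = (-83 + C)*(1/112) = -83/112 + C/112)
9814/z(93) + E(129)/(-40043) = 9814/(1/127) + (-83/112 + (1/112)*129)/(-40043) = 9814*127 + (-83/112 + 129/112)*(-1/40043) = 1246378 + (23/56)*(-1/40043) = 1246378 - 1/97496 = 121516869487/97496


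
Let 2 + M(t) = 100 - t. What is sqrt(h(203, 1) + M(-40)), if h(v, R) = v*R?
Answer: sqrt(341) ≈ 18.466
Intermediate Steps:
h(v, R) = R*v
M(t) = 98 - t (M(t) = -2 + (100 - t) = 98 - t)
sqrt(h(203, 1) + M(-40)) = sqrt(1*203 + (98 - 1*(-40))) = sqrt(203 + (98 + 40)) = sqrt(203 + 138) = sqrt(341)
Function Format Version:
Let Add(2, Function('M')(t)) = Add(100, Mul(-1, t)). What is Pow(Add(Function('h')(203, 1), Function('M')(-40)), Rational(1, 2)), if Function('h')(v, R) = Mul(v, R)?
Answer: Pow(341, Rational(1, 2)) ≈ 18.466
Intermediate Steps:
Function('h')(v, R) = Mul(R, v)
Function('M')(t) = Add(98, Mul(-1, t)) (Function('M')(t) = Add(-2, Add(100, Mul(-1, t))) = Add(98, Mul(-1, t)))
Pow(Add(Function('h')(203, 1), Function('M')(-40)), Rational(1, 2)) = Pow(Add(Mul(1, 203), Add(98, Mul(-1, -40))), Rational(1, 2)) = Pow(Add(203, Add(98, 40)), Rational(1, 2)) = Pow(Add(203, 138), Rational(1, 2)) = Pow(341, Rational(1, 2))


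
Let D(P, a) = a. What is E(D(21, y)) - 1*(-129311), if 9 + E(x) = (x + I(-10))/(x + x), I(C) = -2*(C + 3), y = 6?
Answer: 387911/3 ≈ 1.2930e+5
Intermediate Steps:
I(C) = -6 - 2*C (I(C) = -2*(3 + C) = -6 - 2*C)
E(x) = -9 + (14 + x)/(2*x) (E(x) = -9 + (x + (-6 - 2*(-10)))/(x + x) = -9 + (x + (-6 + 20))/((2*x)) = -9 + (x + 14)*(1/(2*x)) = -9 + (14 + x)*(1/(2*x)) = -9 + (14 + x)/(2*x))
E(D(21, y)) - 1*(-129311) = (-17/2 + 7/6) - 1*(-129311) = (-17/2 + 7*(⅙)) + 129311 = (-17/2 + 7/6) + 129311 = -22/3 + 129311 = 387911/3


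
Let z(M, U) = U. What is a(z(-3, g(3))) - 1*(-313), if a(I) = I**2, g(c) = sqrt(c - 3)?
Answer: 313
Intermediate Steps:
g(c) = sqrt(-3 + c)
a(z(-3, g(3))) - 1*(-313) = (sqrt(-3 + 3))**2 - 1*(-313) = (sqrt(0))**2 + 313 = 0**2 + 313 = 0 + 313 = 313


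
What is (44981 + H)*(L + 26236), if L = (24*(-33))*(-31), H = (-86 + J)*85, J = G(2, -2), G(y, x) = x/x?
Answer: 1917551728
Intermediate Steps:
G(y, x) = 1
J = 1
H = -7225 (H = (-86 + 1)*85 = -85*85 = -7225)
L = 24552 (L = -792*(-31) = 24552)
(44981 + H)*(L + 26236) = (44981 - 7225)*(24552 + 26236) = 37756*50788 = 1917551728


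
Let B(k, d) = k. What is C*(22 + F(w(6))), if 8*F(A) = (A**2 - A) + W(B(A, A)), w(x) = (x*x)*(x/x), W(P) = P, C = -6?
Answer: -1104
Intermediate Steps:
w(x) = x**2 (w(x) = x**2*1 = x**2)
F(A) = A**2/8 (F(A) = ((A**2 - A) + A)/8 = A**2/8)
C*(22 + F(w(6))) = -6*(22 + (6**2)**2/8) = -6*(22 + (1/8)*36**2) = -6*(22 + (1/8)*1296) = -6*(22 + 162) = -6*184 = -1104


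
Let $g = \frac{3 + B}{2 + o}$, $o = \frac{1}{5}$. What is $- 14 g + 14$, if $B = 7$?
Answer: $- \frac{546}{11} \approx -49.636$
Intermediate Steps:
$o = \frac{1}{5} \approx 0.2$
$g = \frac{50}{11}$ ($g = \frac{3 + 7}{2 + \frac{1}{5}} = \frac{10}{\frac{11}{5}} = 10 \cdot \frac{5}{11} = \frac{50}{11} \approx 4.5455$)
$- 14 g + 14 = \left(-14\right) \frac{50}{11} + 14 = - \frac{700}{11} + 14 = - \frac{546}{11}$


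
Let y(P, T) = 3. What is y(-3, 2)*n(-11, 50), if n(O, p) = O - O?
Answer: 0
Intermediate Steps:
n(O, p) = 0
y(-3, 2)*n(-11, 50) = 3*0 = 0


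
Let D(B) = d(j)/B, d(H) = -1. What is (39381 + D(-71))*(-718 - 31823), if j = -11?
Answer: -90986328132/71 ≈ -1.2815e+9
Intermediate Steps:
D(B) = -1/B
(39381 + D(-71))*(-718 - 31823) = (39381 - 1/(-71))*(-718 - 31823) = (39381 - 1*(-1/71))*(-32541) = (39381 + 1/71)*(-32541) = (2796052/71)*(-32541) = -90986328132/71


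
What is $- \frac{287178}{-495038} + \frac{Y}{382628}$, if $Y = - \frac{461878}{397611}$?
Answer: $\frac{10922549986784665}{18828411638831226} \approx 0.58011$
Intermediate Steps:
$Y = - \frac{461878}{397611}$ ($Y = \left(-461878\right) \frac{1}{397611} = - \frac{461878}{397611} \approx -1.1616$)
$- \frac{287178}{-495038} + \frac{Y}{382628} = - \frac{287178}{-495038} - \frac{461878}{397611 \cdot 382628} = \left(-287178\right) \left(- \frac{1}{495038}\right) - \frac{230939}{76068550854} = \frac{143589}{247519} - \frac{230939}{76068550854} = \frac{10922549986784665}{18828411638831226}$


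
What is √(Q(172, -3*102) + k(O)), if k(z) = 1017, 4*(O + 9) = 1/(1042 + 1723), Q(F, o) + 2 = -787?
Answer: 2*√57 ≈ 15.100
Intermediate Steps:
Q(F, o) = -789 (Q(F, o) = -2 - 787 = -789)
O = -99539/11060 (O = -9 + 1/(4*(1042 + 1723)) = -9 + (¼)/2765 = -9 + (¼)*(1/2765) = -9 + 1/11060 = -99539/11060 ≈ -8.9999)
√(Q(172, -3*102) + k(O)) = √(-789 + 1017) = √228 = 2*√57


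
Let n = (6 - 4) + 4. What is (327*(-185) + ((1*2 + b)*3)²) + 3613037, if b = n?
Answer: 3553118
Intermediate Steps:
n = 6 (n = 2 + 4 = 6)
b = 6
(327*(-185) + ((1*2 + b)*3)²) + 3613037 = (327*(-185) + ((1*2 + 6)*3)²) + 3613037 = (-60495 + ((2 + 6)*3)²) + 3613037 = (-60495 + (8*3)²) + 3613037 = (-60495 + 24²) + 3613037 = (-60495 + 576) + 3613037 = -59919 + 3613037 = 3553118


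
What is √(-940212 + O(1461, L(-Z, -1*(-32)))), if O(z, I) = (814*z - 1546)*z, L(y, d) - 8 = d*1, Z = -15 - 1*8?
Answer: 2*√433575294 ≈ 41645.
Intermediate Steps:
Z = -23 (Z = -15 - 8 = -23)
L(y, d) = 8 + d (L(y, d) = 8 + d*1 = 8 + d)
O(z, I) = z*(-1546 + 814*z) (O(z, I) = (-1546 + 814*z)*z = z*(-1546 + 814*z))
√(-940212 + O(1461, L(-Z, -1*(-32)))) = √(-940212 + 2*1461*(-773 + 407*1461)) = √(-940212 + 2*1461*(-773 + 594627)) = √(-940212 + 2*1461*593854) = √(-940212 + 1735241388) = √1734301176 = 2*√433575294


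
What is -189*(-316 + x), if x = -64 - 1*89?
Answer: 88641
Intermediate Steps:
x = -153 (x = -64 - 89 = -153)
-189*(-316 + x) = -189*(-316 - 153) = -189*(-469) = 88641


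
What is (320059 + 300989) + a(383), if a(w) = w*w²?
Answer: 56802935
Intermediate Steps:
a(w) = w³
(320059 + 300989) + a(383) = (320059 + 300989) + 383³ = 621048 + 56181887 = 56802935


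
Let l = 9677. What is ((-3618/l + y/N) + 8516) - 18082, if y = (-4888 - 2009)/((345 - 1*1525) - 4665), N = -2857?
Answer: -1545905227619269/161597819705 ≈ -9566.4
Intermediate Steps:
y = 6897/5845 (y = -6897/((345 - 1525) - 4665) = -6897/(-1180 - 4665) = -6897/(-5845) = -6897*(-1/5845) = 6897/5845 ≈ 1.1800)
((-3618/l + y/N) + 8516) - 18082 = ((-3618/9677 + (6897/5845)/(-2857)) + 8516) - 18082 = ((-3618*1/9677 + (6897/5845)*(-1/2857)) + 8516) - 18082 = ((-3618/9677 - 6897/16699165) + 8516) - 18082 = (-60484321239/161597819705 + 8516) - 18082 = 1376106548286541/161597819705 - 18082 = -1545905227619269/161597819705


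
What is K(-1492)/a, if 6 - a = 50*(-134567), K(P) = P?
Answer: -373/1682089 ≈ -0.00022175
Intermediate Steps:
a = 6728356 (a = 6 - 50*(-134567) = 6 - 1*(-6728350) = 6 + 6728350 = 6728356)
K(-1492)/a = -1492/6728356 = -1492*1/6728356 = -373/1682089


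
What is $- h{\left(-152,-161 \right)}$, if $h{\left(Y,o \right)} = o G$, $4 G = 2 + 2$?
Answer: $161$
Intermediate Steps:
$G = 1$ ($G = \frac{2 + 2}{4} = \frac{1}{4} \cdot 4 = 1$)
$h{\left(Y,o \right)} = o$ ($h{\left(Y,o \right)} = o 1 = o$)
$- h{\left(-152,-161 \right)} = \left(-1\right) \left(-161\right) = 161$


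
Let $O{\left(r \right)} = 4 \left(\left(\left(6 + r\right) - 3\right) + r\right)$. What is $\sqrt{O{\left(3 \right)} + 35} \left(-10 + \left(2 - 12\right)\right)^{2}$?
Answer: $400 \sqrt{71} \approx 3370.5$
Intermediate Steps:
$O{\left(r \right)} = 12 + 8 r$ ($O{\left(r \right)} = 4 \left(\left(3 + r\right) + r\right) = 4 \left(3 + 2 r\right) = 12 + 8 r$)
$\sqrt{O{\left(3 \right)} + 35} \left(-10 + \left(2 - 12\right)\right)^{2} = \sqrt{\left(12 + 8 \cdot 3\right) + 35} \left(-10 + \left(2 - 12\right)\right)^{2} = \sqrt{\left(12 + 24\right) + 35} \left(-10 + \left(2 - 12\right)\right)^{2} = \sqrt{36 + 35} \left(-10 - 10\right)^{2} = \sqrt{71} \left(-20\right)^{2} = \sqrt{71} \cdot 400 = 400 \sqrt{71}$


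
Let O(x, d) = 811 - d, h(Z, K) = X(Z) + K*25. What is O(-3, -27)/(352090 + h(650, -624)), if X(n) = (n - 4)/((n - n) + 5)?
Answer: 2095/841548 ≈ 0.0024895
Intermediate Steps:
X(n) = -⅘ + n/5 (X(n) = (-4 + n)/(0 + 5) = (-4 + n)/5 = (-4 + n)*(⅕) = -⅘ + n/5)
h(Z, K) = -⅘ + 25*K + Z/5 (h(Z, K) = (-⅘ + Z/5) + K*25 = (-⅘ + Z/5) + 25*K = -⅘ + 25*K + Z/5)
O(-3, -27)/(352090 + h(650, -624)) = (811 - 1*(-27))/(352090 + (-⅘ + 25*(-624) + (⅕)*650)) = (811 + 27)/(352090 + (-⅘ - 15600 + 130)) = 838/(352090 - 77354/5) = 838/(1683096/5) = 838*(5/1683096) = 2095/841548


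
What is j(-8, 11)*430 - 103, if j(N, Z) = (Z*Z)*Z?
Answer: 572227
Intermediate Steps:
j(N, Z) = Z³ (j(N, Z) = Z²*Z = Z³)
j(-8, 11)*430 - 103 = 11³*430 - 103 = 1331*430 - 103 = 572330 - 103 = 572227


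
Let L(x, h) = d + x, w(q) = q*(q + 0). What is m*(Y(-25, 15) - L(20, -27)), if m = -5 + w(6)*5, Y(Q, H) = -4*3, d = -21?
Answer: -1925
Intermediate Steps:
Y(Q, H) = -12
w(q) = q² (w(q) = q*q = q²)
L(x, h) = -21 + x
m = 175 (m = -5 + 6²*5 = -5 + 36*5 = -5 + 180 = 175)
m*(Y(-25, 15) - L(20, -27)) = 175*(-12 - (-21 + 20)) = 175*(-12 - 1*(-1)) = 175*(-12 + 1) = 175*(-11) = -1925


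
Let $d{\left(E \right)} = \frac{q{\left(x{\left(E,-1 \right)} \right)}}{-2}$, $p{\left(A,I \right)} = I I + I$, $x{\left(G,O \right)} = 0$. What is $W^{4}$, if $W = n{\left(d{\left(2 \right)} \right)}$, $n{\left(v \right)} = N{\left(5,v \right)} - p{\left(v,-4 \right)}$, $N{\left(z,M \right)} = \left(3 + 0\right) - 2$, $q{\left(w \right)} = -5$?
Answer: $14641$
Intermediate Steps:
$p{\left(A,I \right)} = I + I^{2}$ ($p{\left(A,I \right)} = I^{2} + I = I + I^{2}$)
$N{\left(z,M \right)} = 1$ ($N{\left(z,M \right)} = 3 - 2 = 1$)
$d{\left(E \right)} = \frac{5}{2}$ ($d{\left(E \right)} = - \frac{5}{-2} = \left(-5\right) \left(- \frac{1}{2}\right) = \frac{5}{2}$)
$n{\left(v \right)} = -11$ ($n{\left(v \right)} = 1 - - 4 \left(1 - 4\right) = 1 - \left(-4\right) \left(-3\right) = 1 - 12 = -11$)
$W = -11$
$W^{4} = \left(-11\right)^{4} = 14641$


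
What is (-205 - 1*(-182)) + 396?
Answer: 373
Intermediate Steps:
(-205 - 1*(-182)) + 396 = (-205 + 182) + 396 = -23 + 396 = 373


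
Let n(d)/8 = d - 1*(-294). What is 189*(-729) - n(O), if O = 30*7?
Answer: -141813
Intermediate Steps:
O = 210
n(d) = 2352 + 8*d (n(d) = 8*(d - 1*(-294)) = 8*(d + 294) = 8*(294 + d) = 2352 + 8*d)
189*(-729) - n(O) = 189*(-729) - (2352 + 8*210) = -137781 - (2352 + 1680) = -137781 - 1*4032 = -137781 - 4032 = -141813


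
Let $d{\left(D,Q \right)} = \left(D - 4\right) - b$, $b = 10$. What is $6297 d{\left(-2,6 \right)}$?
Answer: $-100752$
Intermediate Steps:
$d{\left(D,Q \right)} = -14 + D$ ($d{\left(D,Q \right)} = \left(D - 4\right) - 10 = \left(-4 + D\right) - 10 = -14 + D$)
$6297 d{\left(-2,6 \right)} = 6297 \left(-14 - 2\right) = 6297 \left(-16\right) = -100752$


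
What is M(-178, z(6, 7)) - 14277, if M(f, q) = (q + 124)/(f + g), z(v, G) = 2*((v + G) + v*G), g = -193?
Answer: -5297001/371 ≈ -14278.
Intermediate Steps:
z(v, G) = 2*G + 2*v + 2*G*v (z(v, G) = 2*((G + v) + G*v) = 2*(G + v + G*v) = 2*G + 2*v + 2*G*v)
M(f, q) = (124 + q)/(-193 + f) (M(f, q) = (q + 124)/(f - 193) = (124 + q)/(-193 + f))
M(-178, z(6, 7)) - 14277 = (124 + (2*7 + 2*6 + 2*7*6))/(-193 - 178) - 14277 = (124 + (14 + 12 + 84))/(-371) - 14277 = -(124 + 110)/371 - 14277 = -1/371*234 - 14277 = -234/371 - 14277 = -5297001/371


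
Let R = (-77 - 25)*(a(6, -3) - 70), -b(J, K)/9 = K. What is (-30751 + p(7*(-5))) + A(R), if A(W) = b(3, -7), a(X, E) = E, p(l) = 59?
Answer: -30629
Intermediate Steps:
b(J, K) = -9*K
R = 7446 (R = (-77 - 25)*(-3 - 70) = -102*(-73) = 7446)
A(W) = 63 (A(W) = -9*(-7) = 63)
(-30751 + p(7*(-5))) + A(R) = (-30751 + 59) + 63 = -30692 + 63 = -30629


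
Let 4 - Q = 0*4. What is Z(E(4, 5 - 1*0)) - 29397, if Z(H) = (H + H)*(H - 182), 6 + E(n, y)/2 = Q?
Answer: -27909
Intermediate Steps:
Q = 4 (Q = 4 - 0*4 = 4 - 1*0 = 4 + 0 = 4)
E(n, y) = -4 (E(n, y) = -12 + 2*4 = -12 + 8 = -4)
Z(H) = 2*H*(-182 + H) (Z(H) = (2*H)*(-182 + H) = 2*H*(-182 + H))
Z(E(4, 5 - 1*0)) - 29397 = 2*(-4)*(-182 - 4) - 29397 = 2*(-4)*(-186) - 29397 = 1488 - 29397 = -27909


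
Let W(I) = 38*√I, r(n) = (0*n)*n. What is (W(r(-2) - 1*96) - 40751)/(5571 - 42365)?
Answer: 40751/36794 - 76*I*√6/18397 ≈ 1.1075 - 0.010119*I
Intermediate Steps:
r(n) = 0 (r(n) = 0*n = 0)
(W(r(-2) - 1*96) - 40751)/(5571 - 42365) = (38*√(0 - 1*96) - 40751)/(5571 - 42365) = (38*√(0 - 96) - 40751)/(-36794) = (38*√(-96) - 40751)*(-1/36794) = (38*(4*I*√6) - 40751)*(-1/36794) = (152*I*√6 - 40751)*(-1/36794) = (-40751 + 152*I*√6)*(-1/36794) = 40751/36794 - 76*I*√6/18397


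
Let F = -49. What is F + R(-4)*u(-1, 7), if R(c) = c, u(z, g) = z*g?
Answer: -21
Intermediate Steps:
u(z, g) = g*z
F + R(-4)*u(-1, 7) = -49 - 28*(-1) = -49 - 4*(-7) = -49 + 28 = -21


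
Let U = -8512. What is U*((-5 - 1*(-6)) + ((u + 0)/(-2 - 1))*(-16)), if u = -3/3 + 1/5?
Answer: 417088/15 ≈ 27806.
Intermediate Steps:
u = -⅘ (u = -3*⅓ + 1*(⅕) = -1 + ⅕ = -⅘ ≈ -0.80000)
U*((-5 - 1*(-6)) + ((u + 0)/(-2 - 1))*(-16)) = -8512*((-5 - 1*(-6)) + ((-⅘ + 0)/(-2 - 1))*(-16)) = -8512*((-5 + 6) - ⅘/(-3)*(-16)) = -8512*(1 - ⅘*(-⅓)*(-16)) = -8512*(1 + (4/15)*(-16)) = -8512*(1 - 64/15) = -8512*(-49/15) = 417088/15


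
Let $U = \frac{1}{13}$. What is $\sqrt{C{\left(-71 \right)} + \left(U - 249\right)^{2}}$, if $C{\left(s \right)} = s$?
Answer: $\frac{\sqrt{10459697}}{13} \approx 248.78$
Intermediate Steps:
$U = \frac{1}{13} \approx 0.076923$
$\sqrt{C{\left(-71 \right)} + \left(U - 249\right)^{2}} = \sqrt{-71 + \left(\frac{1}{13} - 249\right)^{2}} = \sqrt{-71 + \left(- \frac{3236}{13}\right)^{2}} = \sqrt{-71 + \frac{10471696}{169}} = \sqrt{\frac{10459697}{169}} = \frac{\sqrt{10459697}}{13}$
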